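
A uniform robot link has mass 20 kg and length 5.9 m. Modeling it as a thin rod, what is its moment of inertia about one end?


I = (1/3) * m * L^2
= (1/3) * 20 * 5.9^2
= 0.333333 * 20 * 34.81
= 232.0667 kg*m^2


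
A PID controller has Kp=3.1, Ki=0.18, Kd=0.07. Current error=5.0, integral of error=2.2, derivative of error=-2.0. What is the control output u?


u = Kp*e + Ki*int(e) + Kd*de/dt
= 3.1*5.0 + 0.18*2.2 + 0.07*(-2.0)
= 15.5 + 0.396 + -0.14
= 15.756


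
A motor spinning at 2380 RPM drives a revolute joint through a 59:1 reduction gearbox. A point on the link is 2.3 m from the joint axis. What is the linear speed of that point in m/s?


omega_motor = 2380 * 2*pi/60 = 249.233 rad/s
omega_joint = omega_motor / 59 = 4.2243 rad/s
v = omega_joint * r = 4.2243 * 2.3
= 9.7159 m/s


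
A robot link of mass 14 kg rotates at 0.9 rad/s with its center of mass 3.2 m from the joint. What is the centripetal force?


F = m * omega^2 * r
= 14 * 0.9^2 * 3.2
= 14 * 0.81 * 3.2
= 36.288 N


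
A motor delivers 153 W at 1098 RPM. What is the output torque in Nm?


omega = 1098 * 2*pi/60 = 114.9823 rad/s
tau = P / omega = 153 / 114.9823
= 1.3306 Nm


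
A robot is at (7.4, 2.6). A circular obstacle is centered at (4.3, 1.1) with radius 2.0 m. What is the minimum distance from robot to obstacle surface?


center_dist = sqrt((7.4-4.3)^2 + (2.6-1.1)^2)
= sqrt(9.61 + 2.25)
= 3.4438
min_dist = center_dist - radius = 3.4438 - 2.0 = 1.4438 m


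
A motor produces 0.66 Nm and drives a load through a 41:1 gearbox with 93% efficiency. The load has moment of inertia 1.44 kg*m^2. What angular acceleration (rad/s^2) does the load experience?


tau_out = tau_motor * N * eta
= 0.66 * 41 * 0.93 = 25.1658 Nm
alpha = tau_out / I = 25.1658 / 1.44
= 17.4763 rad/s^2


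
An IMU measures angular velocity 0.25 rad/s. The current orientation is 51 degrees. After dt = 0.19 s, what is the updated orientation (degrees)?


delta_theta = w * dt = 0.25 * 0.19 = 0.0475 rad
= 2.7215 deg
theta_new = 51 + 2.7215 = 53.7215 deg


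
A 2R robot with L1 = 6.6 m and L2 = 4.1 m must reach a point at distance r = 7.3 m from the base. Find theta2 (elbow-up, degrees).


cos(theta2) = (r^2 - L1^2 - L2^2) / (2*L1*L2)
cos(theta2) = (53.29 - 43.56 - 16.81) / 54.12
cos(theta2) = -0.13082
theta2 = 97.517 degrees


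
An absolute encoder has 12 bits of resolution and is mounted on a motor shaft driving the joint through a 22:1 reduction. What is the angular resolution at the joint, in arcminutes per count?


counts = 2^12 = 4096
effective counts at joint = 4096 * 22 = 90112
resolution = 360*60 / 90112
= 0.2397 arcmin/count


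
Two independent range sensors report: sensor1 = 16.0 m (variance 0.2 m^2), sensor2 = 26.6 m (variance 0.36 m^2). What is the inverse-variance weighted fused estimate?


w1 = (1/var1) / (1/var1 + 1/var2)
   = 5.0 / (5.0 + 2.7778) = 0.6429
w2 = 1 - w1 = 0.3571
fused = w1*s1 + w2*s2 = 10.2857 + 9.5
= 19.7857 m


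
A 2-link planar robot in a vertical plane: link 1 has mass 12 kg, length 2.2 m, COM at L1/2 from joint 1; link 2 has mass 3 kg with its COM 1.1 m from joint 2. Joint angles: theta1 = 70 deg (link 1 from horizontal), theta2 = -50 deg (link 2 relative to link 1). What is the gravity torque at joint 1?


Horizontal distance from joint 1 to link-1 COM:
  x_c1 = (L1/2)*cos(t1) = 1.1 * 0.342 = 0.3762 m
Horizontal distance from joint 1 to link-2 COM:
  x_c2 = L1*cos(t1) + Lc2*cos(t1+t2)
       = 2.2*0.342 + 1.1*0.9397 = 1.7861 m
tau1 = m1*g*x_c1 + m2*g*x_c2
     = 12*9.81*0.3762 + 3*9.81*1.7861
     = 44.2889 + 52.5651
     = 96.854 Nm


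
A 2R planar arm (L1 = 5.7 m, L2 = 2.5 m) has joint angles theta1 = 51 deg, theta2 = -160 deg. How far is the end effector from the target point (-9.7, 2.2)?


End effector via forward kinematics:
x = L1*cos(t1) + L2*cos(t1+t2) = 2.7732
y = L1*sin(t1) + L2*sin(t1+t2) = 2.0659
Distance to target:
d = sqrt((-9.7 - 2.7732)^2 + (2.2 - 2.0659)^2)
= sqrt(155.5809 + 0.018)
= 12.4739 m


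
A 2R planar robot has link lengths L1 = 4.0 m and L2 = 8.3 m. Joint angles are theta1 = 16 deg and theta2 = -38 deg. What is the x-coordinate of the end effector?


Convert angles to radians: theta1 = 0.2793, theta2 = -0.6632
x = L1*cos(theta1) + L2*cos(theta1+theta2)
x = 3.845 + 7.6956
x = 11.5407


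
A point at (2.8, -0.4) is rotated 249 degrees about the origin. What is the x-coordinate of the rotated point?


x' = x*cos(theta) - y*sin(theta)
cos(249 deg) = -0.3584, sin(249 deg) = -0.9336
x' = 2.8 * -0.3584 - -0.4 * -0.9336
= -1.0034 - 0.3734
= -1.3769


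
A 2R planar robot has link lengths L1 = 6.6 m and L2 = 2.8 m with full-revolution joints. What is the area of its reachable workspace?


r_max = L1 + L2 = 9.4 m
r_min = |L1 - L2| = 3.8 m
Area = pi*(r_max^2 - r_min^2)
= pi*(88.36 - 14.44)
= pi * 73.92
= 232.2265 m^2


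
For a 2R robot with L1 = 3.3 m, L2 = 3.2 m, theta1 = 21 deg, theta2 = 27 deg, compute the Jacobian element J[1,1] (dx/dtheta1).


J[1,1] = -L1*sin(t1) - L2*sin(t1+t2)
= -3.3*sin(21) - 3.2*sin(48)
= -3.5607


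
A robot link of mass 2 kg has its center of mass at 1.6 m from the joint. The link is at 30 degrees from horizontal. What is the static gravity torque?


tau = m*g*L*cos(angle)
= 2 * 9.81 * 1.6 * cos(30 deg)
= 2 * 9.81 * 1.6 * 0.866
= 27.1863 Nm


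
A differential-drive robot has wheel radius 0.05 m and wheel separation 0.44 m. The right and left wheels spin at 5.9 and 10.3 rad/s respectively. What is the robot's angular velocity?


vR = r*wR = 0.05*5.9 = 0.295 m/s
vL = r*wL = 0.05*10.3 = 0.515 m/s
v = (vR+vL)/2 = 0.405 m/s
omega = (vR-vL)/L = -0.5 rad/s
angular velocity = -0.5 rad/s


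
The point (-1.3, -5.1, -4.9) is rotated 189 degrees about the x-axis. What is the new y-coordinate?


Rotation about x-axis: y' = y*cos(theta) - z*sin(theta)
= -5.1 * -0.9877 - -4.9 * -0.1564
= 4.2707


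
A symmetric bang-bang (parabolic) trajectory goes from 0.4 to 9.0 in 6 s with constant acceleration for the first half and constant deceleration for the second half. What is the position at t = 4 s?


Symmetric rest-to-rest: each phase covers (pf-p0)/2 in time T/2. 0.5*a*(T/2)^2 = (pf-p0)/2 => a = 4*(pf-p0)/T^2
a = 4*(9.0-0.4)/6^2 = 0.9556
t = 4 is in the deceleration phase (t > T/2).
p = pf - 0.5*a*(T-t)^2 = 9.0 - 0.5*0.9556*2^2
= 7.0889


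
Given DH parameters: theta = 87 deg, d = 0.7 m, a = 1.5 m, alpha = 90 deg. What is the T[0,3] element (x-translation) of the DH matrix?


T[0,3] = a * cos(theta)
= 1.5 * cos(87 deg)
= 1.5 * 0.0523
= 0.0785


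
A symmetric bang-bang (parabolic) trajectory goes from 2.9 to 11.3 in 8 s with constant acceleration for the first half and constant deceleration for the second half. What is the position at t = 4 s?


Symmetric rest-to-rest: each phase covers (pf-p0)/2 in time T/2. 0.5*a*(T/2)^2 = (pf-p0)/2 => a = 4*(pf-p0)/T^2
a = 4*(11.3-2.9)/8^2 = 0.525
t = 4 is in the acceleration phase (t <= T/2).
p = p0 + 0.5*a*t^2 = 2.9 + 0.5*0.525*4^2
= 7.1


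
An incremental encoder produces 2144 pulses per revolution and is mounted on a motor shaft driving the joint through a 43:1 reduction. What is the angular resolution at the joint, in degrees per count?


counts per rev = 2144
effective counts at joint = 2144 * 43 = 92192
resolution = 360 / 92192
= 0.0039 deg/count


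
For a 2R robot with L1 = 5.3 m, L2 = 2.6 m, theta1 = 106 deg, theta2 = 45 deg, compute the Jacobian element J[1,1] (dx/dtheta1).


J[1,1] = -L1*sin(t1) - L2*sin(t1+t2)
= -5.3*sin(106) - 2.6*sin(151)
= -6.3552


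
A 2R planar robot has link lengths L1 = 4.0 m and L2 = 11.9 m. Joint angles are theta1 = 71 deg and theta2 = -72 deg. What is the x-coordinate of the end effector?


Convert angles to radians: theta1 = 1.2392, theta2 = -1.2566
x = L1*cos(theta1) + L2*cos(theta1+theta2)
x = 1.3023 + 11.8982
x = 13.2005


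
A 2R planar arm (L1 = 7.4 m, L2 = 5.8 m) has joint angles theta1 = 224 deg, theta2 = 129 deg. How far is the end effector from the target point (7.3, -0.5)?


End effector via forward kinematics:
x = L1*cos(t1) + L2*cos(t1+t2) = 0.4337
y = L1*sin(t1) + L2*sin(t1+t2) = -5.8473
Distance to target:
d = sqrt((7.3 - 0.4337)^2 + (-0.5 - -5.8473)^2)
= sqrt(47.1467 + 28.5938)
= 8.7029 m


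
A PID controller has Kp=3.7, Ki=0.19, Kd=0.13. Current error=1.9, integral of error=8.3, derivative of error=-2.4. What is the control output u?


u = Kp*e + Ki*int(e) + Kd*de/dt
= 3.7*1.9 + 0.19*8.3 + 0.13*(-2.4)
= 7.03 + 1.577 + -0.312
= 8.295


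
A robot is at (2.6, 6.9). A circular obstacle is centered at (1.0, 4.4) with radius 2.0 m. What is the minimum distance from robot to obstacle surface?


center_dist = sqrt((2.6-1.0)^2 + (6.9-4.4)^2)
= sqrt(2.56 + 6.25)
= 2.9682
min_dist = center_dist - radius = 2.9682 - 2.0 = 0.9682 m


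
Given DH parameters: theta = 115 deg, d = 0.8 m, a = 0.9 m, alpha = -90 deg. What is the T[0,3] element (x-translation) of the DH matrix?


T[0,3] = a * cos(theta)
= 0.9 * cos(115 deg)
= 0.9 * -0.4226
= -0.3804


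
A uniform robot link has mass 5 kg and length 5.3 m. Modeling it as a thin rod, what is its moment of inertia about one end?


I = (1/3) * m * L^2
= (1/3) * 5 * 5.3^2
= 0.333333 * 5 * 28.09
= 46.8167 kg*m^2


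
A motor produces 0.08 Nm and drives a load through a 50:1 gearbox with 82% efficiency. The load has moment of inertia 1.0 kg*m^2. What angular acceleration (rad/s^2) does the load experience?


tau_out = tau_motor * N * eta
= 0.08 * 50 * 0.82 = 3.28 Nm
alpha = tau_out / I = 3.28 / 1.0
= 3.28 rad/s^2


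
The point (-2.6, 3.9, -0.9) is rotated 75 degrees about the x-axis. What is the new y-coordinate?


Rotation about x-axis: y' = y*cos(theta) - z*sin(theta)
= 3.9 * 0.2588 - -0.9 * 0.9659
= 1.8787


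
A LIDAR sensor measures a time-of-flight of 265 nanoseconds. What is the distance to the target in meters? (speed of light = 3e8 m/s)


tof = 265 ns = 2.65e-07 s
dist = c * tof / 2
= 3e8 * 2.65e-07 / 2
= 39.75 m


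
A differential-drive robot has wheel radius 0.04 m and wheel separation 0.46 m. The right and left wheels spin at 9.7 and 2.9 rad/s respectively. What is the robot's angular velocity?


vR = r*wR = 0.04*9.7 = 0.388 m/s
vL = r*wL = 0.04*2.9 = 0.116 m/s
v = (vR+vL)/2 = 0.252 m/s
omega = (vR-vL)/L = 0.5913 rad/s
angular velocity = 0.5913 rad/s


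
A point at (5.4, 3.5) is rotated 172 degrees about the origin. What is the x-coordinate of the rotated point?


x' = x*cos(theta) - y*sin(theta)
cos(172 deg) = -0.9903, sin(172 deg) = 0.1392
x' = 5.4 * -0.9903 - 3.5 * 0.1392
= -5.3474 - 0.4871
= -5.8346


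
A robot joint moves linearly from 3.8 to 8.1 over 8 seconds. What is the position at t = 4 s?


s = t/T = 4/8 = 0.5
p(t) = p0 + (pf-p0)*s
= 3.8 + (8.1 - 3.8) * 0.5
= 5.95


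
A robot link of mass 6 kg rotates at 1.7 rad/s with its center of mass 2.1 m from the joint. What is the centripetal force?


F = m * omega^2 * r
= 6 * 1.7^2 * 2.1
= 6 * 2.89 * 2.1
= 36.414 N


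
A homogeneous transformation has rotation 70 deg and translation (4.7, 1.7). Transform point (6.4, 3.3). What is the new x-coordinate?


x' = cos(theta)*px - sin(theta)*py + tx
= 0.342*6.4 - 0.9397*3.3 + 4.7
= 3.7879


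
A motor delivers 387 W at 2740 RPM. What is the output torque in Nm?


omega = 2740 * 2*pi/60 = 286.9321 rad/s
tau = P / omega = 387 / 286.9321
= 1.3488 Nm


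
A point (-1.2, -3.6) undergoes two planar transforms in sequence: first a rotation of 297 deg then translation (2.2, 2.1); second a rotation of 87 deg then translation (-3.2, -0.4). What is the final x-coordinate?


After transform 1:
x1 = cos(297)*-1.2 - sin(297)*-3.6 + 2.2 = -1.5524
y1 = sin(297)*-1.2 + cos(297)*-3.6 + 2.1 = 1.5348
After transform 2:
x2 = cos(87)*-1.5524 - sin(87)*1.5348 + -3.2
= -4.814


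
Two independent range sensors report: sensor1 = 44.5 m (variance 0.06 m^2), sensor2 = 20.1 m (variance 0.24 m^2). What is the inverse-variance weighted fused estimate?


w1 = (1/var1) / (1/var1 + 1/var2)
   = 16.6667 / (16.6667 + 4.1667) = 0.8
w2 = 1 - w1 = 0.2
fused = w1*s1 + w2*s2 = 35.6 + 4.02
= 39.62 m


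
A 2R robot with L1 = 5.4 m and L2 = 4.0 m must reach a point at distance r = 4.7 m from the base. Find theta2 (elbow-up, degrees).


cos(theta2) = (r^2 - L1^2 - L2^2) / (2*L1*L2)
cos(theta2) = (22.09 - 29.16 - 16.0) / 43.2
cos(theta2) = -0.534028
theta2 = 122.278 degrees


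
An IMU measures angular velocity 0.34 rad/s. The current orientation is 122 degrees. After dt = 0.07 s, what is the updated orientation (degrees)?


delta_theta = w * dt = 0.34 * 0.07 = 0.0238 rad
= 1.3636 deg
theta_new = 122 + 1.3636 = 123.3636 deg


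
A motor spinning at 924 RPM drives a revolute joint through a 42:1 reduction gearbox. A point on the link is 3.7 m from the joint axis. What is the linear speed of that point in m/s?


omega_motor = 924 * 2*pi/60 = 96.7611 rad/s
omega_joint = omega_motor / 42 = 2.3038 rad/s
v = omega_joint * r = 2.3038 * 3.7
= 8.5242 m/s


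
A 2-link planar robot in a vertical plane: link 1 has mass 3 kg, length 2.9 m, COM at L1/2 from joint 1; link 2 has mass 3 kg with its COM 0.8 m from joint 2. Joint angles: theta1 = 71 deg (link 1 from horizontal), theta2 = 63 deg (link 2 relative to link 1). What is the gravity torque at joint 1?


Horizontal distance from joint 1 to link-1 COM:
  x_c1 = (L1/2)*cos(t1) = 1.45 * 0.3256 = 0.4721 m
Horizontal distance from joint 1 to link-2 COM:
  x_c2 = L1*cos(t1) + Lc2*cos(t1+t2)
       = 2.9*0.3256 + 0.8*-0.6947 = 0.3884 m
tau1 = m1*g*x_c1 + m2*g*x_c2
     = 3*9.81*0.4721 + 3*9.81*0.3884
     = 13.8931 + 11.4312
     = 25.3244 Nm


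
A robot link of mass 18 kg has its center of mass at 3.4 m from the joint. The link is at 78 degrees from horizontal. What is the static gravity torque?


tau = m*g*L*cos(angle)
= 18 * 9.81 * 3.4 * cos(78 deg)
= 18 * 9.81 * 3.4 * 0.2079
= 124.8244 Nm


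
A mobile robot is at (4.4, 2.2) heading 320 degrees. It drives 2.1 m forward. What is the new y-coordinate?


y_new = y0 + d*sin(theta)
= 2.2 + 2.1*sin(320)
= 2.2 + -1.3499
= 0.8501


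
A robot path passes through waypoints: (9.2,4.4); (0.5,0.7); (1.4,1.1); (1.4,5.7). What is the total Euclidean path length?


Segment lengths:
  seg1 = sqrt((-8.7)^2 + (-3.7)^2) = 9.4541
  seg2 = sqrt((0.9)^2 + (0.4)^2) = 0.9849
  seg3 = sqrt((0.0)^2 + (4.6)^2) = 4.6
Total = 15.039


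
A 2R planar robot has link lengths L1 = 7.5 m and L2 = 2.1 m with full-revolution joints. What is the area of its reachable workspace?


r_max = L1 + L2 = 9.6 m
r_min = |L1 - L2| = 5.4 m
Area = pi*(r_max^2 - r_min^2)
= pi*(92.16 - 29.16)
= pi * 63.0
= 197.9203 m^2


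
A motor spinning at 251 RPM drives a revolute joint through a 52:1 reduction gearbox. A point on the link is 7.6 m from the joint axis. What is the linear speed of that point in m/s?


omega_motor = 251 * 2*pi/60 = 26.2847 rad/s
omega_joint = omega_motor / 52 = 0.5055 rad/s
v = omega_joint * r = 0.5055 * 7.6
= 3.8416 m/s


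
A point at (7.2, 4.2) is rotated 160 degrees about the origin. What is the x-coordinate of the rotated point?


x' = x*cos(theta) - y*sin(theta)
cos(160 deg) = -0.9397, sin(160 deg) = 0.342
x' = 7.2 * -0.9397 - 4.2 * 0.342
= -6.7658 - 1.4365
= -8.2023


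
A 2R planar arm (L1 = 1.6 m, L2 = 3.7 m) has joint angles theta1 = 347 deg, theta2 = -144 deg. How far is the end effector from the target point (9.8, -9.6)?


End effector via forward kinematics:
x = L1*cos(t1) + L2*cos(t1+t2) = -1.8469
y = L1*sin(t1) + L2*sin(t1+t2) = -1.8056
Distance to target:
d = sqrt((9.8 - -1.8469)^2 + (-9.6 - -1.8056)^2)
= sqrt(135.6497 + 60.7523)
= 14.0143 m


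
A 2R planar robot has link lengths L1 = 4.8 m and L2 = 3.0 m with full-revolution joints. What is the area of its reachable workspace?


r_max = L1 + L2 = 7.8 m
r_min = |L1 - L2| = 1.8 m
Area = pi*(r_max^2 - r_min^2)
= pi*(60.84 - 3.24)
= pi * 57.6
= 180.9557 m^2


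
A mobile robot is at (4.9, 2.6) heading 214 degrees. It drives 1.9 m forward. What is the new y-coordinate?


y_new = y0 + d*sin(theta)
= 2.6 + 1.9*sin(214)
= 2.6 + -1.0625
= 1.5375


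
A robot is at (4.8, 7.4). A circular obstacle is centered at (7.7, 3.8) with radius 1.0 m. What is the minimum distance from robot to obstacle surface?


center_dist = sqrt((4.8-7.7)^2 + (7.4-3.8)^2)
= sqrt(8.41 + 12.96)
= 4.6228
min_dist = center_dist - radius = 4.6228 - 1.0 = 3.6228 m


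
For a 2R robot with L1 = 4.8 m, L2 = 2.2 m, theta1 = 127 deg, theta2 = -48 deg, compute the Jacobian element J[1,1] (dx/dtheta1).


J[1,1] = -L1*sin(t1) - L2*sin(t1+t2)
= -4.8*sin(127) - 2.2*sin(79)
= -5.993


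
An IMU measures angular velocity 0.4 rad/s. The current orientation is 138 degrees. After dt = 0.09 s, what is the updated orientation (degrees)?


delta_theta = w * dt = 0.4 * 0.09 = 0.036 rad
= 2.0626 deg
theta_new = 138 + 2.0626 = 140.0626 deg


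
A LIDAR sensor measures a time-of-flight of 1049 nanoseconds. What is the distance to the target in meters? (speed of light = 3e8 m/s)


tof = 1049 ns = 1.049e-06 s
dist = c * tof / 2
= 3e8 * 1.049e-06 / 2
= 157.35 m


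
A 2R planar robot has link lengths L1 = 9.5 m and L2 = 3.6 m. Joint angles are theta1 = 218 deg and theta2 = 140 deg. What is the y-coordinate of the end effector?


Convert angles to radians: theta1 = 3.8048, theta2 = 2.4435
y = L1*sin(theta1) + L2*sin(theta1+theta2)
y = -5.8488 + -0.1256
y = -5.9744


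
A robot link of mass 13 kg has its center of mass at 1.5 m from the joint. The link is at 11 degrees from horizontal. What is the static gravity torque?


tau = m*g*L*cos(angle)
= 13 * 9.81 * 1.5 * cos(11 deg)
= 13 * 9.81 * 1.5 * 0.9816
= 187.7804 Nm


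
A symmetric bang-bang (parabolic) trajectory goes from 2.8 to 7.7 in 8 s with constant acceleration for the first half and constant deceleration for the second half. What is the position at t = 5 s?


Symmetric rest-to-rest: each phase covers (pf-p0)/2 in time T/2. 0.5*a*(T/2)^2 = (pf-p0)/2 => a = 4*(pf-p0)/T^2
a = 4*(7.7-2.8)/8^2 = 0.3063
t = 5 is in the deceleration phase (t > T/2).
p = pf - 0.5*a*(T-t)^2 = 7.7 - 0.5*0.3063*3^2
= 6.3219


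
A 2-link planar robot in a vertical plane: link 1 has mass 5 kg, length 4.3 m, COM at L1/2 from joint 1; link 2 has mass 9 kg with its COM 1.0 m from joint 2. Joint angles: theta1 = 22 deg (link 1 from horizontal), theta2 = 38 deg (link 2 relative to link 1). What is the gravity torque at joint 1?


Horizontal distance from joint 1 to link-1 COM:
  x_c1 = (L1/2)*cos(t1) = 2.15 * 0.9272 = 1.9934 m
Horizontal distance from joint 1 to link-2 COM:
  x_c2 = L1*cos(t1) + Lc2*cos(t1+t2)
       = 4.3*0.9272 + 1.0*0.5 = 4.4869 m
tau1 = m1*g*x_c1 + m2*g*x_c2
     = 5*9.81*1.9934 + 9*9.81*4.4869
     = 97.7785 + 396.1476
     = 493.9261 Nm


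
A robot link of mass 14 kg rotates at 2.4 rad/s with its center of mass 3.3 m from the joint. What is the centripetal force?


F = m * omega^2 * r
= 14 * 2.4^2 * 3.3
= 14 * 5.76 * 3.3
= 266.112 N


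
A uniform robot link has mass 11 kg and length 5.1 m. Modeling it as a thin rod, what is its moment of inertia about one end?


I = (1/3) * m * L^2
= (1/3) * 11 * 5.1^2
= 0.333333 * 11 * 26.01
= 95.37 kg*m^2


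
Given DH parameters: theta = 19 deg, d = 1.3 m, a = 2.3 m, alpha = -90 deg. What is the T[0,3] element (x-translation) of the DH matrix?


T[0,3] = a * cos(theta)
= 2.3 * cos(19 deg)
= 2.3 * 0.9455
= 2.1747


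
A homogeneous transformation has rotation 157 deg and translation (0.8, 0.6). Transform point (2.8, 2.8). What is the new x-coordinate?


x' = cos(theta)*px - sin(theta)*py + tx
= -0.9205*2.8 - 0.3907*2.8 + 0.8
= -2.8715


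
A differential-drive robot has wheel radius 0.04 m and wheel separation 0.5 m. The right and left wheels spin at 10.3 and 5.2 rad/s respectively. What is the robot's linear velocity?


vR = r*wR = 0.04*10.3 = 0.412 m/s
vL = r*wL = 0.04*5.2 = 0.208 m/s
v = (vR+vL)/2 = 0.31 m/s
omega = (vR-vL)/L = 0.408 rad/s
linear velocity = 0.31 m/s


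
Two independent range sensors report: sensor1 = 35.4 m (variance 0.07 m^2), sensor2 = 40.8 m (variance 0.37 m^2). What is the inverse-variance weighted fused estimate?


w1 = (1/var1) / (1/var1 + 1/var2)
   = 14.2857 / (14.2857 + 2.7027) = 0.8409
w2 = 1 - w1 = 0.1591
fused = w1*s1 + w2*s2 = 29.7682 + 6.4909
= 36.2591 m


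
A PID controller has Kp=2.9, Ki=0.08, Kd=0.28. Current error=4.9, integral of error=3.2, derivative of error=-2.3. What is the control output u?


u = Kp*e + Ki*int(e) + Kd*de/dt
= 2.9*4.9 + 0.08*3.2 + 0.28*(-2.3)
= 14.21 + 0.256 + -0.644
= 13.822


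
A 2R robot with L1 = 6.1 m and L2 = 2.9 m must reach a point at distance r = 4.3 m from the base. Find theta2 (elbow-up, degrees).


cos(theta2) = (r^2 - L1^2 - L2^2) / (2*L1*L2)
cos(theta2) = (18.49 - 37.21 - 8.41) / 35.38
cos(theta2) = -0.766817
theta2 = 140.0689 degrees


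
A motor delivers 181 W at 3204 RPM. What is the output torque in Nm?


omega = 3204 * 2*pi/60 = 335.5221 rad/s
tau = P / omega = 181 / 335.5221
= 0.5395 Nm


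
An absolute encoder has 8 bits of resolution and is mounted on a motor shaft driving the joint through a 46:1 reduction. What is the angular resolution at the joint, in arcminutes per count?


counts = 2^8 = 256
effective counts at joint = 256 * 46 = 11776
resolution = 360*60 / 11776
= 1.8342 arcmin/count


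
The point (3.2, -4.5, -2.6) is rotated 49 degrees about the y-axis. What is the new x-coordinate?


Rotation about y-axis: x' = x*cos(theta) + z*sin(theta)
= 3.2 * 0.6561 + -2.6 * 0.7547
= 0.1371


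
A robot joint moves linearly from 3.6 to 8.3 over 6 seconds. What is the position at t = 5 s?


s = t/T = 5/6 = 0.8333
p(t) = p0 + (pf-p0)*s
= 3.6 + (8.3 - 3.6) * 0.8333
= 7.5167


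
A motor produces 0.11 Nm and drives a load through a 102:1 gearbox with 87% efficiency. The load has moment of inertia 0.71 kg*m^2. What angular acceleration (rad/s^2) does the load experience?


tau_out = tau_motor * N * eta
= 0.11 * 102 * 0.87 = 9.7614 Nm
alpha = tau_out / I = 9.7614 / 0.71
= 13.7485 rad/s^2


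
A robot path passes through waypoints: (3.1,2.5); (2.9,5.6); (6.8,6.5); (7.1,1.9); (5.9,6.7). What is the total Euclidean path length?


Segment lengths:
  seg1 = sqrt((-0.2)^2 + (3.1)^2) = 3.1064
  seg2 = sqrt((3.9)^2 + (0.9)^2) = 4.0025
  seg3 = sqrt((0.3)^2 + (-4.6)^2) = 4.6098
  seg4 = sqrt((-1.2)^2 + (4.8)^2) = 4.9477
Total = 16.6664


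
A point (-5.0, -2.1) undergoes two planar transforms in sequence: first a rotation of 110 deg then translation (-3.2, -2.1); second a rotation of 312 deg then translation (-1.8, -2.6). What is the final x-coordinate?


After transform 1:
x1 = cos(110)*-5.0 - sin(110)*-2.1 + -3.2 = 0.4835
y1 = sin(110)*-5.0 + cos(110)*-2.1 + -2.1 = -6.0802
After transform 2:
x2 = cos(312)*0.4835 - sin(312)*-6.0802 + -1.8
= -5.995


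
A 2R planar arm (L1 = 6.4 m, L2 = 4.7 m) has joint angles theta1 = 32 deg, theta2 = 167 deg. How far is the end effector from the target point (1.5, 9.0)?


End effector via forward kinematics:
x = L1*cos(t1) + L2*cos(t1+t2) = 0.9836
y = L1*sin(t1) + L2*sin(t1+t2) = 1.8613
Distance to target:
d = sqrt((1.5 - 0.9836)^2 + (9.0 - 1.8613)^2)
= sqrt(0.2667 + 50.9609)
= 7.1573 m


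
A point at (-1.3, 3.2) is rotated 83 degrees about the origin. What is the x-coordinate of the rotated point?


x' = x*cos(theta) - y*sin(theta)
cos(83 deg) = 0.1219, sin(83 deg) = 0.9925
x' = -1.3 * 0.1219 - 3.2 * 0.9925
= -0.1584 - 3.1761
= -3.3346


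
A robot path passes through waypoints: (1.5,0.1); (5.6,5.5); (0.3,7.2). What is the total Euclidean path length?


Segment lengths:
  seg1 = sqrt((4.1)^2 + (5.4)^2) = 6.7801
  seg2 = sqrt((-5.3)^2 + (1.7)^2) = 5.566
Total = 12.3461


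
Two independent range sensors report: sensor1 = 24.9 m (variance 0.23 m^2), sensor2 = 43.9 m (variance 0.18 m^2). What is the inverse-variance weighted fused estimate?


w1 = (1/var1) / (1/var1 + 1/var2)
   = 4.3478 / (4.3478 + 5.5556) = 0.439
w2 = 1 - w1 = 0.561
fused = w1*s1 + w2*s2 = 10.9317 + 24.6268
= 35.5585 m


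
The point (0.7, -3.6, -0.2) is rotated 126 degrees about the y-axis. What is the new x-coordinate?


Rotation about y-axis: x' = x*cos(theta) + z*sin(theta)
= 0.7 * -0.5878 + -0.2 * 0.809
= -0.5733


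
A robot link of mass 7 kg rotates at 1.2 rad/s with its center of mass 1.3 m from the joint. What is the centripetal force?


F = m * omega^2 * r
= 7 * 1.2^2 * 1.3
= 7 * 1.44 * 1.3
= 13.104 N


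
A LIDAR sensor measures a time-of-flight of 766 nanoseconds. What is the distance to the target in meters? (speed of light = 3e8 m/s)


tof = 766 ns = 7.66e-07 s
dist = c * tof / 2
= 3e8 * 7.66e-07 / 2
= 114.9 m


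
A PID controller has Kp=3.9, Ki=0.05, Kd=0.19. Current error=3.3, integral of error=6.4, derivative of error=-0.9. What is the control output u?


u = Kp*e + Ki*int(e) + Kd*de/dt
= 3.9*3.3 + 0.05*6.4 + 0.19*(-0.9)
= 12.87 + 0.32 + -0.171
= 13.019


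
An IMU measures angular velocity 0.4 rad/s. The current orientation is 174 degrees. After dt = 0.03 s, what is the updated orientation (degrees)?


delta_theta = w * dt = 0.4 * 0.03 = 0.012 rad
= 0.6875 deg
theta_new = 174 + 0.6875 = 174.6875 deg


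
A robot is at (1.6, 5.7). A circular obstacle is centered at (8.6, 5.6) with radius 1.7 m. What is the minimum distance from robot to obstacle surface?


center_dist = sqrt((1.6-8.6)^2 + (5.7-5.6)^2)
= sqrt(49.0 + 0.01)
= 7.0007
min_dist = center_dist - radius = 7.0007 - 1.7 = 5.3007 m


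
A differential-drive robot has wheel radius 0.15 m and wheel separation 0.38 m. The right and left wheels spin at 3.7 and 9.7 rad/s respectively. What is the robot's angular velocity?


vR = r*wR = 0.15*3.7 = 0.555 m/s
vL = r*wL = 0.15*9.7 = 1.455 m/s
v = (vR+vL)/2 = 1.005 m/s
omega = (vR-vL)/L = -2.3684 rad/s
angular velocity = -2.3684 rad/s


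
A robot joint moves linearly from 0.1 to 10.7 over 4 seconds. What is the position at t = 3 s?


s = t/T = 3/4 = 0.75
p(t) = p0 + (pf-p0)*s
= 0.1 + (10.7 - 0.1) * 0.75
= 8.05


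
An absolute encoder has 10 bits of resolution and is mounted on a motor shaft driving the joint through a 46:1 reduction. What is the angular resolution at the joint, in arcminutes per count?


counts = 2^10 = 1024
effective counts at joint = 1024 * 46 = 47104
resolution = 360*60 / 47104
= 0.4586 arcmin/count


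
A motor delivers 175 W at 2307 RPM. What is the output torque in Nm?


omega = 2307 * 2*pi/60 = 241.5885 rad/s
tau = P / omega = 175 / 241.5885
= 0.7244 Nm


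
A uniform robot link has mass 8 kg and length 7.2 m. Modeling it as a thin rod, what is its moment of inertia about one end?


I = (1/3) * m * L^2
= (1/3) * 8 * 7.2^2
= 0.333333 * 8 * 51.84
= 138.24 kg*m^2


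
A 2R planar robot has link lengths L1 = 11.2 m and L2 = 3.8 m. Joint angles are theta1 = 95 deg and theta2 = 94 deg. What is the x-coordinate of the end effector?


Convert angles to radians: theta1 = 1.6581, theta2 = 1.6406
x = L1*cos(theta1) + L2*cos(theta1+theta2)
x = -0.9761 + -3.7532
x = -4.7294


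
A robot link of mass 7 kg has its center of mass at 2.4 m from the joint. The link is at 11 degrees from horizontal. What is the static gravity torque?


tau = m*g*L*cos(angle)
= 7 * 9.81 * 2.4 * cos(11 deg)
= 7 * 9.81 * 2.4 * 0.9816
= 161.78 Nm


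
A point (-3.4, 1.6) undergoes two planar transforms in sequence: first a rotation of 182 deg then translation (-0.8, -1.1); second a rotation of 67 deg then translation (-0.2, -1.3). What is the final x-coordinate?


After transform 1:
x1 = cos(182)*-3.4 - sin(182)*1.6 + -0.8 = 2.6538
y1 = sin(182)*-3.4 + cos(182)*1.6 + -1.1 = -2.5804
After transform 2:
x2 = cos(67)*2.6538 - sin(67)*-2.5804 + -0.2
= 3.2122


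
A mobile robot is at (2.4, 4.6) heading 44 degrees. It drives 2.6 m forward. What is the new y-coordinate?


y_new = y0 + d*sin(theta)
= 4.6 + 2.6*sin(44)
= 4.6 + 1.8061
= 6.4061


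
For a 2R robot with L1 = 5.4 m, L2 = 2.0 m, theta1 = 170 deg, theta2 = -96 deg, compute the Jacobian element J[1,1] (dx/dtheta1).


J[1,1] = -L1*sin(t1) - L2*sin(t1+t2)
= -5.4*sin(170) - 2.0*sin(74)
= -2.8602


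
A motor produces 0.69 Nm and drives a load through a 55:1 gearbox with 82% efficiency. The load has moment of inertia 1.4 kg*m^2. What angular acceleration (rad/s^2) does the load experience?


tau_out = tau_motor * N * eta
= 0.69 * 55 * 0.82 = 31.119 Nm
alpha = tau_out / I = 31.119 / 1.4
= 22.2279 rad/s^2


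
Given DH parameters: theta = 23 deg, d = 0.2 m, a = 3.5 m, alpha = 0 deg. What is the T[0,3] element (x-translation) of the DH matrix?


T[0,3] = a * cos(theta)
= 3.5 * cos(23 deg)
= 3.5 * 0.9205
= 3.2218


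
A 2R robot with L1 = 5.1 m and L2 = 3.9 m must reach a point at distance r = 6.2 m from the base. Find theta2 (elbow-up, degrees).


cos(theta2) = (r^2 - L1^2 - L2^2) / (2*L1*L2)
cos(theta2) = (38.44 - 26.01 - 15.21) / 39.78
cos(theta2) = -0.069884
theta2 = 94.0073 degrees


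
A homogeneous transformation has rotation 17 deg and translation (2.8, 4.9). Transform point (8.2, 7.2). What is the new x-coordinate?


x' = cos(theta)*px - sin(theta)*py + tx
= 0.9563*8.2 - 0.2924*7.2 + 2.8
= 8.5366


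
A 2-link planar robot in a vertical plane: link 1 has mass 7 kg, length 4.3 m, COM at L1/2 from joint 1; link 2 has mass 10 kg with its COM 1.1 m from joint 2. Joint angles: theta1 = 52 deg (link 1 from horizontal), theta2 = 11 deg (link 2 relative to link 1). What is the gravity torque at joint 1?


Horizontal distance from joint 1 to link-1 COM:
  x_c1 = (L1/2)*cos(t1) = 2.15 * 0.6157 = 1.3237 m
Horizontal distance from joint 1 to link-2 COM:
  x_c2 = L1*cos(t1) + Lc2*cos(t1+t2)
       = 4.3*0.6157 + 1.1*0.454 = 3.1467 m
tau1 = m1*g*x_c1 + m2*g*x_c2
     = 7*9.81*1.3237 + 10*9.81*3.1467
     = 90.8966 + 308.6946
     = 399.5912 Nm


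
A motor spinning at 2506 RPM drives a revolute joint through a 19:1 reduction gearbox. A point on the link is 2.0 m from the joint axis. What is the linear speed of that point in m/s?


omega_motor = 2506 * 2*pi/60 = 262.4277 rad/s
omega_joint = omega_motor / 19 = 13.812 rad/s
v = omega_joint * r = 13.812 * 2.0
= 27.624 m/s


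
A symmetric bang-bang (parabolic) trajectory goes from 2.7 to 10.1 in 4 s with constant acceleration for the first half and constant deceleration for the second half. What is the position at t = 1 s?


Symmetric rest-to-rest: each phase covers (pf-p0)/2 in time T/2. 0.5*a*(T/2)^2 = (pf-p0)/2 => a = 4*(pf-p0)/T^2
a = 4*(10.1-2.7)/4^2 = 1.85
t = 1 is in the acceleration phase (t <= T/2).
p = p0 + 0.5*a*t^2 = 2.7 + 0.5*1.85*1^2
= 3.625


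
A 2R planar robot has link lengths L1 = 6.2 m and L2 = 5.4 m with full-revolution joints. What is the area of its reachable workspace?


r_max = L1 + L2 = 11.6 m
r_min = |L1 - L2| = 0.8 m
Area = pi*(r_max^2 - r_min^2)
= pi*(134.56 - 0.64)
= pi * 133.92
= 420.7221 m^2


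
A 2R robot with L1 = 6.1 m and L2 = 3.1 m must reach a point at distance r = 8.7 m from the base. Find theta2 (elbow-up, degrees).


cos(theta2) = (r^2 - L1^2 - L2^2) / (2*L1*L2)
cos(theta2) = (75.69 - 37.21 - 9.61) / 37.82
cos(theta2) = 0.763353
theta2 = 40.2393 degrees


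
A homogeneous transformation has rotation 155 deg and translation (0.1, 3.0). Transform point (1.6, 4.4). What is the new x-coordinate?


x' = cos(theta)*px - sin(theta)*py + tx
= -0.9063*1.6 - 0.4226*4.4 + 0.1
= -3.2096


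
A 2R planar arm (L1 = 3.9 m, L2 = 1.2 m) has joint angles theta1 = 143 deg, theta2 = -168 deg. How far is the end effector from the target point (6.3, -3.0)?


End effector via forward kinematics:
x = L1*cos(t1) + L2*cos(t1+t2) = -2.0271
y = L1*sin(t1) + L2*sin(t1+t2) = 1.8399
Distance to target:
d = sqrt((6.3 - -2.0271)^2 + (-3.0 - 1.8399)^2)
= sqrt(69.3407 + 23.425)
= 9.6315 m


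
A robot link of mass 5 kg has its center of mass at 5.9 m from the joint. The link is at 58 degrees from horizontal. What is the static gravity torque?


tau = m*g*L*cos(angle)
= 5 * 9.81 * 5.9 * cos(58 deg)
= 5 * 9.81 * 5.9 * 0.5299
= 153.356 Nm


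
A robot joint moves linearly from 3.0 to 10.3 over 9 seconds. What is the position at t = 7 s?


s = t/T = 7/9 = 0.7778
p(t) = p0 + (pf-p0)*s
= 3.0 + (10.3 - 3.0) * 0.7778
= 8.6778


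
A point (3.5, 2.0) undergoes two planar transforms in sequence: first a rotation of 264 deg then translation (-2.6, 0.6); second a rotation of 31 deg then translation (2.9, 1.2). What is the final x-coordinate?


After transform 1:
x1 = cos(264)*3.5 - sin(264)*2.0 + -2.6 = -0.9768
y1 = sin(264)*3.5 + cos(264)*2.0 + 0.6 = -3.0899
After transform 2:
x2 = cos(31)*-0.9768 - sin(31)*-3.0899 + 2.9
= 3.6541


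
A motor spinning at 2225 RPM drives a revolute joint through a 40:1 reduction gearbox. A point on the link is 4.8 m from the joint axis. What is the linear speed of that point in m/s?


omega_motor = 2225 * 2*pi/60 = 233.0015 rad/s
omega_joint = omega_motor / 40 = 5.825 rad/s
v = omega_joint * r = 5.825 * 4.8
= 27.9602 m/s


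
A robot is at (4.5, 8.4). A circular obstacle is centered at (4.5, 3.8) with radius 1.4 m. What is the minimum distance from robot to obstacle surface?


center_dist = sqrt((4.5-4.5)^2 + (8.4-3.8)^2)
= sqrt(0.0 + 21.16)
= 4.6
min_dist = center_dist - radius = 4.6 - 1.4 = 3.2 m


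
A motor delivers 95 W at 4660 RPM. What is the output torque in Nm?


omega = 4660 * 2*pi/60 = 487.9941 rad/s
tau = P / omega = 95 / 487.9941
= 0.1947 Nm


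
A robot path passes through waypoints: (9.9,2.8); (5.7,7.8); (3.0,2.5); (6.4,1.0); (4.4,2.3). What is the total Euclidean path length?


Segment lengths:
  seg1 = sqrt((-4.2)^2 + (5.0)^2) = 6.5299
  seg2 = sqrt((-2.7)^2 + (-5.3)^2) = 5.9481
  seg3 = sqrt((3.4)^2 + (-1.5)^2) = 3.7162
  seg4 = sqrt((-2.0)^2 + (1.3)^2) = 2.3854
Total = 18.5796


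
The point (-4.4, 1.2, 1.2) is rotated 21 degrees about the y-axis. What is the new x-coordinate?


Rotation about y-axis: x' = x*cos(theta) + z*sin(theta)
= -4.4 * 0.9336 + 1.2 * 0.3584
= -3.6777


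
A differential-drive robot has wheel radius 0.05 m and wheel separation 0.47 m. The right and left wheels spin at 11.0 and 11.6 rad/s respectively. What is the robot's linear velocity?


vR = r*wR = 0.05*11.0 = 0.55 m/s
vL = r*wL = 0.05*11.6 = 0.58 m/s
v = (vR+vL)/2 = 0.565 m/s
omega = (vR-vL)/L = -0.0638 rad/s
linear velocity = 0.565 m/s


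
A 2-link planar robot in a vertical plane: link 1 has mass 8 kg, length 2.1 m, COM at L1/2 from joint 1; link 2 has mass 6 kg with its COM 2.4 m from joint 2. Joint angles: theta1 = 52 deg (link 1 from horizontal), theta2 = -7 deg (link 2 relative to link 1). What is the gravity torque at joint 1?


Horizontal distance from joint 1 to link-1 COM:
  x_c1 = (L1/2)*cos(t1) = 1.05 * 0.6157 = 0.6464 m
Horizontal distance from joint 1 to link-2 COM:
  x_c2 = L1*cos(t1) + Lc2*cos(t1+t2)
       = 2.1*0.6157 + 2.4*0.7071 = 2.9899 m
tau1 = m1*g*x_c1 + m2*g*x_c2
     = 8*9.81*0.6464 + 6*9.81*2.9899
     = 50.733 + 175.9882
     = 226.7212 Nm


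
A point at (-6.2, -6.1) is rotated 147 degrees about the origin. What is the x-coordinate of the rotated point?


x' = x*cos(theta) - y*sin(theta)
cos(147 deg) = -0.8387, sin(147 deg) = 0.5446
x' = -6.2 * -0.8387 - -6.1 * 0.5446
= 5.1998 - -3.3223
= 8.5221


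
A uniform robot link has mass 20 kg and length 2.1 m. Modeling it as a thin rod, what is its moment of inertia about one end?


I = (1/3) * m * L^2
= (1/3) * 20 * 2.1^2
= 0.333333 * 20 * 4.41
= 29.4 kg*m^2


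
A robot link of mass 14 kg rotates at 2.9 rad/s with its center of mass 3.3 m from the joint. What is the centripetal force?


F = m * omega^2 * r
= 14 * 2.9^2 * 3.3
= 14 * 8.41 * 3.3
= 388.542 N


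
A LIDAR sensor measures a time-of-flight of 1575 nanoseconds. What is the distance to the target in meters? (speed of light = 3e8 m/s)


tof = 1575 ns = 1.575e-06 s
dist = c * tof / 2
= 3e8 * 1.575e-06 / 2
= 236.25 m


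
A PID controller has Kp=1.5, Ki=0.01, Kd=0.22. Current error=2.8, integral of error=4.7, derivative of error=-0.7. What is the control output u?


u = Kp*e + Ki*int(e) + Kd*de/dt
= 1.5*2.8 + 0.01*4.7 + 0.22*(-0.7)
= 4.2 + 0.047 + -0.154
= 4.093


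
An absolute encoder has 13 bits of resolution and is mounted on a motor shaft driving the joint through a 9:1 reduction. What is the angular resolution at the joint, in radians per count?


counts = 2^13 = 8192
effective counts at joint = 8192 * 9 = 73728
resolution = 2*pi / 73728
= 8.5221e-05 rad/count


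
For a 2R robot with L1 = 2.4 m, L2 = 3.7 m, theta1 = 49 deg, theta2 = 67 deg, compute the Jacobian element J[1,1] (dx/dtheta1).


J[1,1] = -L1*sin(t1) - L2*sin(t1+t2)
= -2.4*sin(49) - 3.7*sin(116)
= -5.1368


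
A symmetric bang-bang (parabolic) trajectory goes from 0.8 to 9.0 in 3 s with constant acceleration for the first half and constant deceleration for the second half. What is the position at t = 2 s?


Symmetric rest-to-rest: each phase covers (pf-p0)/2 in time T/2. 0.5*a*(T/2)^2 = (pf-p0)/2 => a = 4*(pf-p0)/T^2
a = 4*(9.0-0.8)/3^2 = 3.6444
t = 2 is in the deceleration phase (t > T/2).
p = pf - 0.5*a*(T-t)^2 = 9.0 - 0.5*3.6444*1^2
= 7.1778


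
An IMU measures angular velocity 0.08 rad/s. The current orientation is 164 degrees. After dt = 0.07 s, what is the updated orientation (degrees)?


delta_theta = w * dt = 0.08 * 0.07 = 0.0056 rad
= 0.3209 deg
theta_new = 164 + 0.3209 = 164.3209 deg


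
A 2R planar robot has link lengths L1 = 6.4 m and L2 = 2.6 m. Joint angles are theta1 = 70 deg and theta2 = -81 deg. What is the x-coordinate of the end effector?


Convert angles to radians: theta1 = 1.2217, theta2 = -1.4137
x = L1*cos(theta1) + L2*cos(theta1+theta2)
x = 2.1889 + 2.5522
x = 4.7412


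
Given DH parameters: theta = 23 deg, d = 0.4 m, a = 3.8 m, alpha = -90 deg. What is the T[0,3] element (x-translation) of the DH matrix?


T[0,3] = a * cos(theta)
= 3.8 * cos(23 deg)
= 3.8 * 0.9205
= 3.4979


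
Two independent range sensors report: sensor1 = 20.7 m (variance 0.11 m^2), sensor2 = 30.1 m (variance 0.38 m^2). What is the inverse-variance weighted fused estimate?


w1 = (1/var1) / (1/var1 + 1/var2)
   = 9.0909 / (9.0909 + 2.6316) = 0.7755
w2 = 1 - w1 = 0.2245
fused = w1*s1 + w2*s2 = 16.0531 + 6.7571
= 22.8102 m


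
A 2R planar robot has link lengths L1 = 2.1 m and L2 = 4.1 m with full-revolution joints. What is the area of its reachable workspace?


r_max = L1 + L2 = 6.2 m
r_min = |L1 - L2| = 2.0 m
Area = pi*(r_max^2 - r_min^2)
= pi*(38.44 - 4.0)
= pi * 34.44
= 108.1965 m^2


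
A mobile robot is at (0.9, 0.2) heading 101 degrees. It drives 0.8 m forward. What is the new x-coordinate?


x_new = x0 + d*cos(theta)
= 0.9 + 0.8*cos(101)
= 0.9 + -0.1526
= 0.7474


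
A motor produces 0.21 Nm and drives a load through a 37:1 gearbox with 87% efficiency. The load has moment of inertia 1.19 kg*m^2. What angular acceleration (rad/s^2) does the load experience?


tau_out = tau_motor * N * eta
= 0.21 * 37 * 0.87 = 6.7599 Nm
alpha = tau_out / I = 6.7599 / 1.19
= 5.6806 rad/s^2


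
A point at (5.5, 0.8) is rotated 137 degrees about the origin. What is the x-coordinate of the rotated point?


x' = x*cos(theta) - y*sin(theta)
cos(137 deg) = -0.7314, sin(137 deg) = 0.682
x' = 5.5 * -0.7314 - 0.8 * 0.682
= -4.0224 - 0.5456
= -4.568


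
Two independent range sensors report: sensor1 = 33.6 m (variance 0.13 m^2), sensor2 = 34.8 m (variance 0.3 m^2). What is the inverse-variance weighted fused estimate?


w1 = (1/var1) / (1/var1 + 1/var2)
   = 7.6923 / (7.6923 + 3.3333) = 0.6977
w2 = 1 - w1 = 0.3023
fused = w1*s1 + w2*s2 = 23.4419 + 10.5209
= 33.9628 m


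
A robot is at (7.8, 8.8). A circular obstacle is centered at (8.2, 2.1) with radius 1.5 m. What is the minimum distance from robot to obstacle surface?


center_dist = sqrt((7.8-8.2)^2 + (8.8-2.1)^2)
= sqrt(0.16 + 44.89)
= 6.7119
min_dist = center_dist - radius = 6.7119 - 1.5 = 5.2119 m
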